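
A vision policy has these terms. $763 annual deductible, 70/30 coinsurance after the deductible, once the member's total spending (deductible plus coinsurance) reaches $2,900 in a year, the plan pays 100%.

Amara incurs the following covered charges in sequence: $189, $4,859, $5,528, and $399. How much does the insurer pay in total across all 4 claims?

$8,075

Claim 1 — $189: all of it applies to the deductible. Cost to member: $189. OOP to date $189. Insurer: $189 − $189 = $0.
Claim 2 — $4,859: $574 finishes the deductible; $4,285 goes to coinsurance; 30% of $4,285 = $1,285.50. Member owes $1,859.50 (running OOP $2,048.50). Insurer: $4,859 − $1,859.50 = $2,999.50.
Claim 3 — $5,528: deductible met; 30% of $5,528 = $1,658.40. OOP would hit $3,706.90 > $2,900, so the cap limits the member to $2,900 − $2,048.50 = $851.50. Insurer: $5,528 − $851.50 = $4,676.50.
Claim 4 — $399: deductible already satisfied, so member's share is 30% × $399 = $119.70. That would push OOP to $3,019.70, over the $2,900 cap, so member pays $2,900 − $2,900 = $0. Insurer: $399 − $0 = $399.
Insurer total = bills − member's total = $10,975 − $2,900 = $8,075.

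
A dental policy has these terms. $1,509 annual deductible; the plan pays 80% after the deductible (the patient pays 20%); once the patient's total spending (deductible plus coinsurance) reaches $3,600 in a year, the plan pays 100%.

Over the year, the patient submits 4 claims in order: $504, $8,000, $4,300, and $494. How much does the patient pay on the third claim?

Bill 1, $504: fully absorbed by the deductible. Cost to patient: $504. OOP to date $504.
Bill 2, $8,000: $1,005 finishes the deductible; $6,995 goes to coinsurance; patient's 20% is $1,399. Patient pays $2,404; OOP now $2,908.
Bill 3, $4,300: deductible already satisfied, so patient's share is 20% × $4,300 = $860. OOP would hit $3,768 > $3,600, so the cap limits the patient to $3,600 − $2,908 = $692.

$692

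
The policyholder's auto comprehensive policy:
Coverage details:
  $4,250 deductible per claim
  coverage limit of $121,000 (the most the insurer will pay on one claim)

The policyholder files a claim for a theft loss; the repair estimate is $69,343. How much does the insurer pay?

$65,093

Subtract the deductible: $69,343 − $4,250 = $65,093.
That's under the $121,000 cap, so the insurer reimburses the full $65,093.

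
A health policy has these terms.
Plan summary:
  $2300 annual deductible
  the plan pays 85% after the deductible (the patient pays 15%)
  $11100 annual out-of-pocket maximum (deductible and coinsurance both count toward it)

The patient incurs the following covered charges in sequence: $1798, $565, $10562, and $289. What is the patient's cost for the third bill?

Claim 1 ($1798): entire amount goes to the deductible. Patient pays $1798; OOP now $1798.
Claim 2 ($565): deductible takes $502, $63 remains; coinsurance $63 × 15% = $9.45. Cost to patient: $511.45. OOP to date $2309.45.
Claim 3 ($10562): 15% coinsurance on $10562 = $1584.30. Patient owes $1584.30 (running OOP $3893.75).

$1584.30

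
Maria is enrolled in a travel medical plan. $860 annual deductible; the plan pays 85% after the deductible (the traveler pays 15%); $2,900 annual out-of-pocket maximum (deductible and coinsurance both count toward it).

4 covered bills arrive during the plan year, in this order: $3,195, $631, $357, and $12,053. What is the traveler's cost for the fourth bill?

Bill 1, $3,195: deductible takes $860, $2,335 remains; traveler's 15% is $350.25. Traveler owes $1,210.25 (running OOP $1,210.25).
Bill 2, $631: deductible already satisfied, so traveler's share is 15% × $631 = $94.65. Traveler pays $94.65; OOP now $1,304.90.
Bill 3, $357: deductible met; 15% of $357 = $53.55. Traveler pays $53.55; OOP now $1,358.45.
Bill 4, $12,053: deductible met; 15% of $12,053 = $1,807.95. Adding that to $1,358.45 gives $3,166.40, past the $2,900 cap; traveler pays only $2,900 − $1,358.45 = $1,541.55.

$1,541.55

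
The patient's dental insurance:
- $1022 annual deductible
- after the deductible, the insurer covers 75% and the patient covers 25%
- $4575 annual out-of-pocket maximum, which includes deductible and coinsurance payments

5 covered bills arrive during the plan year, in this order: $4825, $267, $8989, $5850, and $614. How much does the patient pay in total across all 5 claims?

$4575

#1 ($4825): deductible takes $1022, $3803 remains; patient's 25% is $950.75. Cost to patient: $1972.75. OOP to date $1972.75.
#2 ($267): 25% coinsurance on $267 = $66.75. Patient pays $66.75; OOP now $2039.50.
#3 ($8989): deductible already satisfied, so patient's share is 25% × $8989 = $2247.25. Patient owes $2247.25 (running OOP $4286.75).
#4 ($5850): 25% coinsurance on $5850 = $1462.50. That would push OOP to $5749.25, over the $4575 cap, so patient pays $4575 − $4286.75 = $288.25.
#5 ($614): 25% coinsurance on $614 = $153.50. Adding that to $4575 gives $4728.50, past the $4575 cap; patient pays only $4575 − $4575 = $0.
Summing the patient's payments: $1972.75 + $66.75 + $2247.25 + $288.25 + $0 = $4575.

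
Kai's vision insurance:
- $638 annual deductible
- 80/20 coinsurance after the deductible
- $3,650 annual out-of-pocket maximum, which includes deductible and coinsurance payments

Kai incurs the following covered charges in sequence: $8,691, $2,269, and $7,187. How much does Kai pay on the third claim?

$947.60

#1 ($8,691): deductible takes $638, $8,053 remains; coinsurance $8,053 × 20% = $1,610.60. Member owes $2,248.60 (running OOP $2,248.60).
#2 ($2,269): deductible met; 20% of $2,269 = $453.80. Cost to member: $453.80. OOP to date $2,702.40.
#3 ($7,187): 20% coinsurance on $7,187 = $1,437.40. Adding that to $2,702.40 gives $4,139.80, past the $3,650 cap; member pays only $3,650 − $2,702.40 = $947.60.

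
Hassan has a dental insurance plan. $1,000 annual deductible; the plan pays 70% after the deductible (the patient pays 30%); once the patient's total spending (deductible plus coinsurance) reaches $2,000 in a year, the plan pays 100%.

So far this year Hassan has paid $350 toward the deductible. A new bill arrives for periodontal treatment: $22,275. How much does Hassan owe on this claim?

$350 of the $1,000 deductible is already met, leaving $650.
That leaves $22,275 − $650 = $21,625 for coinsurance.
Patient's 30% share of $21,625 is $6,487.50.
Patient responsibility before any cap: $650 + $6,487.50 = $7,137.50.
Year-to-date out-of-pocket would reach $350 + $7,137.50 = $7,487.50, above the $2,000 maximum, so the patient pays only $2,000 − $350 = $1,650.

$1,650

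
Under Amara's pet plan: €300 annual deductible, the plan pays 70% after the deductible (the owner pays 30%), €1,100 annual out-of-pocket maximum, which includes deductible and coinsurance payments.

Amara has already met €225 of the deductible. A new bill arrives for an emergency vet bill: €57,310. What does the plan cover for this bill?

€56,435

Remaining deductible: €300 − €225 = €75.
After the €75 deductible portion, €57,310 − €75 = €57,235 is subject to coinsurance.
Owner's 30% share of €57,235 is €17,170.50.
Owner responsibility before any cap: €75 + €17,170.50 = €17,245.50.
That would bring total out-of-pocket to €17,470.50, past the €1,100 cap. The owner is capped at €1,100 − €225 = €875 on this claim.
The plan picks up €57,310 − €875 = €56,435.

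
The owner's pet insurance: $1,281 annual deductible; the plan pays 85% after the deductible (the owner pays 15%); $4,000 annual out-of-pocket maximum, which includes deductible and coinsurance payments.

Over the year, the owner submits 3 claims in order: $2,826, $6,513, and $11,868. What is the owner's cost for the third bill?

$1,510.30

#1 ($2,826): deductible takes $1,281, $1,545 remains; owner's 15% is $231.75. Owner owes $1,512.75 (running OOP $1,512.75).
#2 ($6,513): deductible already satisfied, so owner's share is 15% × $6,513 = $976.95. Cost to owner: $976.95. OOP to date $2,489.70.
#3 ($11,868): 15% coinsurance on $11,868 = $1,780.20. That would push OOP to $4,269.90, over the $4,000 cap, so owner pays $4,000 − $2,489.70 = $1,510.30.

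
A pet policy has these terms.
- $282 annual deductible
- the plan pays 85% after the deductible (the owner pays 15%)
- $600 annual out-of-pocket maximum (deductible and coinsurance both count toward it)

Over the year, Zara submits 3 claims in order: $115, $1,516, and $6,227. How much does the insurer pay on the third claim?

$6,111.35

Claim 1 — $115: entire amount goes to the deductible. Cost to owner: $115. OOP to date $115. Plan pays $115 − $115 = $0.
Claim 2 — $1,516: $167 to deductible, leaving $1,349; coinsurance $1,349 × 15% = $202.35. Owner pays $369.35; OOP now $484.35. Plan pays $1,516 − $369.35 = $1,146.65.
Claim 3 — $6,227: 15% coinsurance on $6,227 = $934.05. That would push OOP to $1,418.40, over the $600 cap, so owner pays $600 − $484.35 = $115.65. Plan pays $6,227 − $115.65 = $6,111.35.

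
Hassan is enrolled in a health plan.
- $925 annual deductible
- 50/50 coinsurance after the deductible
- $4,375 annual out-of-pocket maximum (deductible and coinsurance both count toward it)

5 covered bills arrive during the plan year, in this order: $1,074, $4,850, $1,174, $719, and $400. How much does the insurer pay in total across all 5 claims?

$3,842

#1 ($1,074): $925 finishes the deductible; $149 goes to coinsurance; coinsurance $149 × 50% = $74.50. Patient owes $999.50 (running OOP $999.50). Insurer: $1,074 − $999.50 = $74.50.
#2 ($4,850): deductible met; 50% of $4,850 = $2,425. Cost to patient: $2,425. OOP to date $3,424.50. Insurer: $4,850 − $2,425 = $2,425.
#3 ($1,174): deductible met; 50% of $1,174 = $587. Patient owes $587 (running OOP $4,011.50). Plan pays $1,174 − $587 = $587.
#4 ($719): deductible already satisfied, so patient's share is 50% × $719 = $359.50. Patient pays $359.50; OOP now $4,371. Plan pays $719 − $359.50 = $359.50.
#5 ($400): 50% coinsurance on $400 = $200. Adding that to $4,371 gives $4,571, past the $4,375 cap; patient pays only $4,375 − $4,371 = $4. Plan pays $400 − $4 = $396.
Insurer total = bills − patient's total = $8,217 − $4,375 = $3,842.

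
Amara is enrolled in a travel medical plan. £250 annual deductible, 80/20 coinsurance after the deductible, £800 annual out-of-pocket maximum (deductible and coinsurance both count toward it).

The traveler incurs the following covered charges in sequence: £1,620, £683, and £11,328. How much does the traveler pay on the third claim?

£139.40

Claim 1 (£1,620): £250 finishes the deductible; £1,370 goes to coinsurance; coinsurance £1,370 × 20% = £274. Cost to traveler: £524. OOP to date £524.
Claim 2 (£683): 20% coinsurance on £683 = £136.60. Traveler owes £136.60 (running OOP £660.60).
Claim 3 (£11,328): deductible met; 20% of £11,328 = £2,265.60. Adding that to £660.60 gives £2,926.20, past the £800 cap; traveler pays only £800 − £660.60 = £139.40.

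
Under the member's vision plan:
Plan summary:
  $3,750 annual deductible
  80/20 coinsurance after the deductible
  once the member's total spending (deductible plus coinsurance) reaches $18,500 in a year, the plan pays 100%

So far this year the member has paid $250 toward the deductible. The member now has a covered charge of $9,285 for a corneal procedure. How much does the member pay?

Remaining deductible: $3,750 − $250 = $3,500.
The remaining $5,785 (= $9,285 − $3,500) moves to coinsurance.
20% of $5,785 = $1,157 falls to the member.
That puts the member's cost at $3,500 + $1,157 = $4,657 before any cap.
Year-to-date out-of-pocket becomes $250 + $4,657 = $4,907, still under the $18,500 maximum, so no cap applies.

$4,657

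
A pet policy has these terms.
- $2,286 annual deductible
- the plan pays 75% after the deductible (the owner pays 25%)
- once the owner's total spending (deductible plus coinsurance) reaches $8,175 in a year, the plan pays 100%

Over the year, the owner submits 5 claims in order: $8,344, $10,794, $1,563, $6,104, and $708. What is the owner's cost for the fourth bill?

#1 ($8,344): deductible takes $2,286, $6,058 remains; 25% of $6,058 = $1,514.50. Owner pays $3,800.50; OOP now $3,800.50.
#2 ($10,794): deductible met; 25% of $10,794 = $2,698.50. Owner owes $2,698.50 (running OOP $6,499).
#3 ($1,563): 25% coinsurance on $1,563 = $390.75. Cost to owner: $390.75. OOP to date $6,889.75.
#4 ($6,104): 25% coinsurance on $6,104 = $1,526. Adding that to $6,889.75 gives $8,415.75, past the $8,175 cap; owner pays only $8,175 − $6,889.75 = $1,285.25.

$1,285.25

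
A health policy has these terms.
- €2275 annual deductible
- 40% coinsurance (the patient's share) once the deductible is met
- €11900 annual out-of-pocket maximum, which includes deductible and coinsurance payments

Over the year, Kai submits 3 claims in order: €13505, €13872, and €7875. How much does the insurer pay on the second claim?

€8739

#1 (€13505): €2275 finishes the deductible; €11230 goes to coinsurance; 40% of €11230 = €4492. Cost to patient: €6767. OOP to date €6767. Insurer: €13505 − €6767 = €6738.
#2 (€13872): 40% coinsurance on €13872 = €5548.80. That would push OOP to €12315.80, over the €11900 cap, so patient pays €11900 − €6767 = €5133. Insurer: €13872 − €5133 = €8739.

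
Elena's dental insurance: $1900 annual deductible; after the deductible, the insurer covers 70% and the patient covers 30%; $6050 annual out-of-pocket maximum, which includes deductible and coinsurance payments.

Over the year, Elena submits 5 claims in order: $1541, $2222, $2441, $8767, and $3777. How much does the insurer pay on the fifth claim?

Bill 1, $1541: fully absorbed by the deductible. Cost to patient: $1541. OOP to date $1541. Insurer: $1541 − $1541 = $0.
Bill 2, $2222: $359 finishes the deductible; $1863 goes to coinsurance; 30% of $1863 = $558.90. Cost to patient: $917.90. OOP to date $2458.90. Plan pays $2222 − $917.90 = $1304.10.
Bill 3, $2441: 30% coinsurance on $2441 = $732.30. Cost to patient: $732.30. OOP to date $3191.20. Insurer: $2441 − $732.30 = $1708.70.
Bill 4, $8767: deductible already satisfied, so patient's share is 30% × $8767 = $2630.10. Cost to patient: $2630.10. OOP to date $5821.30. Insurer: $8767 − $2630.10 = $6136.90.
Bill 5, $3777: deductible met; 30% of $3777 = $1133.10. OOP would hit $6954.40 > $6050, so the cap limits the patient to $6050 − $5821.30 = $228.70. Insurer: $3777 − $228.70 = $3548.30.

$3548.30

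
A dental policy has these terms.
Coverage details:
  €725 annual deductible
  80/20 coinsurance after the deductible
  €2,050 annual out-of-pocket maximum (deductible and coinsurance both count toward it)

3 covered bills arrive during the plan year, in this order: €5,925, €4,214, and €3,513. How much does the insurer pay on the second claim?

€3,929

Bill 1, €5,925: €725 to deductible, leaving €5,200; patient's 20% is €1,040. Patient owes €1,765 (running OOP €1,765). Plan pays €5,925 − €1,765 = €4,160.
Bill 2, €4,214: deductible met; 20% of €4,214 = €842.80. Adding that to €1,765 gives €2,607.80, past the €2,050 cap; patient pays only €2,050 − €1,765 = €285. Insurer: €4,214 − €285 = €3,929.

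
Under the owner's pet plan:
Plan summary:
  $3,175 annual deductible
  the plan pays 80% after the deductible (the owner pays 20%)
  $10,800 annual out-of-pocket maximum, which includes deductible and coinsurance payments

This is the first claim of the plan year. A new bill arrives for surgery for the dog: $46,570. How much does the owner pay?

The full $3,175 deductible is still open; $3,175 of this bill applies to it.
After the $3,175 deductible portion, $46,570 − $3,175 = $43,395 is subject to coinsurance.
20% of $43,395 = $8,679 falls to the owner.
So the owner owes $3,175 + $8,679 = $11,854 before any cap.
Year-to-date out-of-pocket would reach $0 + $11,854 = $11,854, above the $10,800 maximum, so the owner pays only $10,800 − $0 = $10,800.

$10,800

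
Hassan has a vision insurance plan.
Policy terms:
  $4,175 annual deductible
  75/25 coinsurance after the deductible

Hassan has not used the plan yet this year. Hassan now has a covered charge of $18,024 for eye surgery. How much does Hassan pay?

$7,637.25

Nothing has been paid toward the $4,175 deductible, so the first $4,175 of this charge is applied there.
After the $4,175 deductible portion, $18,024 − $4,175 = $13,849 is subject to coinsurance.
Coinsurance: $13,849 × 25% = $3,462.25.
Member responsibility: $4,175 + $3,462.25 = $7,637.25.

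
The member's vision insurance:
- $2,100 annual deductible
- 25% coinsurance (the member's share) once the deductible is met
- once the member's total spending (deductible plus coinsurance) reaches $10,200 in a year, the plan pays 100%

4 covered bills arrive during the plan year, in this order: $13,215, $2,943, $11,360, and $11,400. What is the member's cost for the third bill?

$2,840

#1 ($13,215): $2,100 finishes the deductible; $11,115 goes to coinsurance; 25% of $11,115 = $2,778.75. Member pays $4,878.75; OOP now $4,878.75.
#2 ($2,943): 25% coinsurance on $2,943 = $735.75. Member owes $735.75 (running OOP $5,614.50).
#3 ($11,360): deductible met; 25% of $11,360 = $2,840. Member owes $2,840 (running OOP $8,454.50).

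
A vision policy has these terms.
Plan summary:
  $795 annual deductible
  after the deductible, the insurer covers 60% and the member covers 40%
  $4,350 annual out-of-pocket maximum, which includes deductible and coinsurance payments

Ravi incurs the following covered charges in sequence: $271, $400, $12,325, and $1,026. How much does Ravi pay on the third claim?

Claim 1 ($271): all of it applies to the deductible. Cost to member: $271. OOP to date $271.
Claim 2 ($400): entire amount goes to the deductible. Cost to member: $400. OOP to date $671.
Claim 3 ($12,325): $124 finishes the deductible; $12,201 goes to coinsurance; coinsurance $12,201 × 40% = $4,880.40. Deductible plus coinsurance: $124 + $4,880.40 = $5,004.40. That would push OOP to $5,675.40, over the $4,350 cap, so member pays $4,350 − $671 = $3,679.

$3,679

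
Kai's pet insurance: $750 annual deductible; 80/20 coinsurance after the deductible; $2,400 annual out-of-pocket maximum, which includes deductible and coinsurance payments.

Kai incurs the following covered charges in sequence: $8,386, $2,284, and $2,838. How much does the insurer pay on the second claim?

Bill 1, $8,386: deductible takes $750, $7,636 remains; 20% of $7,636 = $1,527.20. Cost to owner: $2,277.20. OOP to date $2,277.20. Insurer: $8,386 − $2,277.20 = $6,108.80.
Bill 2, $2,284: deductible already satisfied, so owner's share is 20% × $2,284 = $456.80. OOP would hit $2,734 > $2,400, so the cap limits the owner to $2,400 − $2,277.20 = $122.80. Insurer: $2,284 − $122.80 = $2,161.20.

$2,161.20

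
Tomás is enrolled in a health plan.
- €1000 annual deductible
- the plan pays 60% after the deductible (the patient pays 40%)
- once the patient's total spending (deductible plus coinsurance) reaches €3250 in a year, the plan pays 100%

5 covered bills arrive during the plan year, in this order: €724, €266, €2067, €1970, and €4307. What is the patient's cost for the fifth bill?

#1 (€724): fully absorbed by the deductible. Patient owes €724 (running OOP €724).
#2 (€266): entire amount goes to the deductible. Patient owes €266 (running OOP €990).
#3 (€2067): deductible takes €10, €2057 remains; coinsurance €2057 × 40% = €822.80. Patient owes €832.80 (running OOP €1822.80).
#4 (€1970): deductible met; 40% of €1970 = €788. Cost to patient: €788. OOP to date €2610.80.
#5 (€4307): 40% coinsurance on €4307 = €1722.80. That would push OOP to €4333.60, over the €3250 cap, so patient pays €3250 − €2610.80 = €639.20.

€639.20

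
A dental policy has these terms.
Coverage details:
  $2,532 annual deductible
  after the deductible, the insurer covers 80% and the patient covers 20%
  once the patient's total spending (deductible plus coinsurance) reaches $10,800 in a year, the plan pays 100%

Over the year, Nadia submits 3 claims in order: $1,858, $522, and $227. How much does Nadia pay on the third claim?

#1 ($1,858): fully absorbed by the deductible. Cost to patient: $1,858. OOP to date $1,858.
#2 ($522): entire amount goes to the deductible. Patient pays $522; OOP now $2,380.
#3 ($227): $152 to deductible, leaving $75; 20% of $75 = $15. Patient pays $167; OOP now $2,547.

$167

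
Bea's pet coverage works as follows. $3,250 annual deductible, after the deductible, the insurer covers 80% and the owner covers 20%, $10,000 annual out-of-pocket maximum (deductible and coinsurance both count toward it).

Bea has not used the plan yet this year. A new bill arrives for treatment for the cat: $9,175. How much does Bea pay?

$4,435

Nothing has been paid toward the $3,250 deductible, so the first $3,250 of this charge is applied there.
After the $3,250 deductible portion, $9,175 − $3,250 = $5,925 is subject to coinsurance.
Owner's 20% share of $5,925 is $1,185.
Owner responsibility before any cap: $3,250 + $1,185 = $4,435.
Total out-of-pocket so far would be $0 + $4,435 = $4,435, below the $10,000 cap — no reduction.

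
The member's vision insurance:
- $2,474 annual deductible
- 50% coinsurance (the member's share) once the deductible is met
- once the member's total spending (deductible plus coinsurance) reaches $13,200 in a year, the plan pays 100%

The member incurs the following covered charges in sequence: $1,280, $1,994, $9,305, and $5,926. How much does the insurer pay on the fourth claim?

$2,963

Bill 1, $1,280: entire amount goes to the deductible. Cost to member: $1,280. OOP to date $1,280. Insurer: $1,280 − $1,280 = $0.
Bill 2, $1,994: $1,194 to deductible, leaving $800; 50% of $800 = $400. Member owes $1,594 (running OOP $2,874). Plan pays $1,994 − $1,594 = $400.
Bill 3, $9,305: deductible already satisfied, so member's share is 50% × $9,305 = $4,652.50. Member owes $4,652.50 (running OOP $7,526.50). Insurer: $9,305 − $4,652.50 = $4,652.50.
Bill 4, $5,926: 50% coinsurance on $5,926 = $2,963. Member owes $2,963 (running OOP $10,489.50). Insurer: $5,926 − $2,963 = $2,963.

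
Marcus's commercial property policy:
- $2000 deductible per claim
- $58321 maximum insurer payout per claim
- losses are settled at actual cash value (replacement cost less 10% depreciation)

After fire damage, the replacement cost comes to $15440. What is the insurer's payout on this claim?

Actual cash value after 10% depreciation: $15440 × 90% = $13896.
Less the $2000 deductible: $13896 − $2000 = $11896.
That's under the $58321 cap, so the insurer reimburses the full $11896.

$11896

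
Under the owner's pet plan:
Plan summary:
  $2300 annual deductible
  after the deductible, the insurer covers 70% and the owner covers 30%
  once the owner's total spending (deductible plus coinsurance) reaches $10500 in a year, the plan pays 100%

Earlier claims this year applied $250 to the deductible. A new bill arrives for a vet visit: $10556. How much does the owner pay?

Deductible still to meet: $2300 − $250 = $2050.
That leaves $10556 − $2050 = $8506 for coinsurance.
Owner's 30% share of $8506 is $2551.80.
That puts the owner's cost at $2050 + $2551.80 = $4601.80 before any cap.
Total out-of-pocket so far would be $250 + $4601.80 = $4851.80, below the $10500 cap — no reduction.

$4601.80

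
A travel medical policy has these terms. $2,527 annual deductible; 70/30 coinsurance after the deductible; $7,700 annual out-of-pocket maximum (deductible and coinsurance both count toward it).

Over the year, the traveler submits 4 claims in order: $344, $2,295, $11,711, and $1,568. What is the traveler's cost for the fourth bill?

Bill 1, $344: entire amount goes to the deductible. Cost to traveler: $344. OOP to date $344.
Bill 2, $2,295: $2,183 to deductible, leaving $112; coinsurance $112 × 30% = $33.60. Cost to traveler: $2,216.60. OOP to date $2,560.60.
Bill 3, $11,711: deductible met; 30% of $11,711 = $3,513.30. Cost to traveler: $3,513.30. OOP to date $6,073.90.
Bill 4, $1,568: 30% coinsurance on $1,568 = $470.40. Traveler pays $470.40; OOP now $6,544.30.

$470.40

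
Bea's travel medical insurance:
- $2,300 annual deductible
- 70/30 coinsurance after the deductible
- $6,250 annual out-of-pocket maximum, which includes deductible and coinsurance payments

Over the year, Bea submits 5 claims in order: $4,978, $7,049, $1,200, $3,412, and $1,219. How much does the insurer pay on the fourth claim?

$2,740.10

#1 ($4,978): deductible takes $2,300, $2,678 remains; coinsurance $2,678 × 30% = $803.40. Traveler pays $3,103.40; OOP now $3,103.40. Plan pays $4,978 − $3,103.40 = $1,874.60.
#2 ($7,049): deductible met; 30% of $7,049 = $2,114.70. Traveler pays $2,114.70; OOP now $5,218.10. Plan pays $7,049 − $2,114.70 = $4,934.30.
#3 ($1,200): 30% coinsurance on $1,200 = $360. Traveler owes $360 (running OOP $5,578.10). Insurer: $1,200 − $360 = $840.
#4 ($3,412): deductible already satisfied, so traveler's share is 30% × $3,412 = $1,023.60. Adding that to $5,578.10 gives $6,601.70, past the $6,250 cap; traveler pays only $6,250 − $5,578.10 = $671.90. Insurer: $3,412 − $671.90 = $2,740.10.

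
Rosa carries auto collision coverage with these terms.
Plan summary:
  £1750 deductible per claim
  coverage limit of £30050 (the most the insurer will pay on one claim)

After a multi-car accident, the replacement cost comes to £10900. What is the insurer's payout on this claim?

£9150

Subtract the deductible: £10900 − £1750 = £9150.
£9150 ≤ £30050, so the limit doesn't bind; insurer pays £9150.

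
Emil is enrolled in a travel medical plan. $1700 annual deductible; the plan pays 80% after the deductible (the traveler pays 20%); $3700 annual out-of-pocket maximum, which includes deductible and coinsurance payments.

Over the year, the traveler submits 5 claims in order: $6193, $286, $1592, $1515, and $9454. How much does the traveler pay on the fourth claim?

Claim 1 — $6193: $1700 finishes the deductible; $4493 goes to coinsurance; traveler's 20% is $898.60. Cost to traveler: $2598.60. OOP to date $2598.60.
Claim 2 — $286: deductible already satisfied, so traveler's share is 20% × $286 = $57.20. Cost to traveler: $57.20. OOP to date $2655.80.
Claim 3 — $1592: deductible met; 20% of $1592 = $318.40. Cost to traveler: $318.40. OOP to date $2974.20.
Claim 4 — $1515: 20% coinsurance on $1515 = $303. Cost to traveler: $303. OOP to date $3277.20.

$303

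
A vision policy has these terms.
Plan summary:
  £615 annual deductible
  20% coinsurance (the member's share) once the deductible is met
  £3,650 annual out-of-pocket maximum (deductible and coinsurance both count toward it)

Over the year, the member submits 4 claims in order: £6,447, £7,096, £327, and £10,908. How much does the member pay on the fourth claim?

#1 (£6,447): £615 finishes the deductible; £5,832 goes to coinsurance; coinsurance £5,832 × 20% = £1,166.40. Member pays £1,781.40; OOP now £1,781.40.
#2 (£7,096): deductible met; 20% of £7,096 = £1,419.20. Member owes £1,419.20 (running OOP £3,200.60).
#3 (£327): deductible already satisfied, so member's share is 20% × £327 = £65.40. Member pays £65.40; OOP now £3,266.
#4 (£10,908): deductible met; 20% of £10,908 = £2,181.60. OOP would hit £5,447.60 > £3,650, so the cap limits the member to £3,650 − £3,266 = £384.

£384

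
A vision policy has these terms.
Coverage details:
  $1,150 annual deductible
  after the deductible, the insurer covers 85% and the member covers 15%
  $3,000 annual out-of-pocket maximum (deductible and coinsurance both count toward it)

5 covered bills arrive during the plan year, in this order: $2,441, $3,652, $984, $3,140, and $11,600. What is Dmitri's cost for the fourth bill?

Bill 1, $2,441: deductible takes $1,150, $1,291 remains; 15% of $1,291 = $193.65. Member owes $1,343.65 (running OOP $1,343.65).
Bill 2, $3,652: deductible met; 15% of $3,652 = $547.80. Cost to member: $547.80. OOP to date $1,891.45.
Bill 3, $984: deductible already satisfied, so member's share is 15% × $984 = $147.60. Member owes $147.60 (running OOP $2,039.05).
Bill 4, $3,140: deductible already satisfied, so member's share is 15% × $3,140 = $471. Cost to member: $471. OOP to date $2,510.05.

$471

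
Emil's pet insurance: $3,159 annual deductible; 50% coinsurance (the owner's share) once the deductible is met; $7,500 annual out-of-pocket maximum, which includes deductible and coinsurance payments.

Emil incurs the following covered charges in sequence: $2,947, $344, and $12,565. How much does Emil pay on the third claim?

Claim 1 — $2,947: fully absorbed by the deductible. Owner owes $2,947 (running OOP $2,947).
Claim 2 — $344: deductible takes $212, $132 remains; owner's 50% is $66. Owner pays $278; OOP now $3,225.
Claim 3 — $12,565: deductible met; 50% of $12,565 = $6,282.50. That would push OOP to $9,507.50, over the $7,500 cap, so owner pays $7,500 − $3,225 = $4,275.

$4,275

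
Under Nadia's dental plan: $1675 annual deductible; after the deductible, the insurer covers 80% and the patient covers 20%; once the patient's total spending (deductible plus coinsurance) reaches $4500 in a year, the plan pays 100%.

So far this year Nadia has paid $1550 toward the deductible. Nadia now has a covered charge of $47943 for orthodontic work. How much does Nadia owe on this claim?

Deductible still to meet: $1675 − $1550 = $125.
The remaining $47818 (= $47943 − $125) moves to coinsurance.
20% of $47818 = $9563.60 falls to the patient.
Patient responsibility before any cap: $125 + $9563.60 = $9688.60.
Year-to-date out-of-pocket would reach $1550 + $9688.60 = $11238.60, above the $4500 maximum, so the patient pays only $4500 − $1550 = $2950.

$2950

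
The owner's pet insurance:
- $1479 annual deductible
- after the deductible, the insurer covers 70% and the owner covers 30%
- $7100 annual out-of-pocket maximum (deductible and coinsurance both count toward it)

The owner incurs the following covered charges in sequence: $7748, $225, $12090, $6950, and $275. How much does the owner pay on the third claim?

$3627

#1 ($7748): $1479 finishes the deductible; $6269 goes to coinsurance; 30% of $6269 = $1880.70. Owner pays $3359.70; OOP now $3359.70.
#2 ($225): 30% coinsurance on $225 = $67.50. Owner pays $67.50; OOP now $3427.20.
#3 ($12090): deductible already satisfied, so owner's share is 30% × $12090 = $3627. Cost to owner: $3627. OOP to date $7054.20.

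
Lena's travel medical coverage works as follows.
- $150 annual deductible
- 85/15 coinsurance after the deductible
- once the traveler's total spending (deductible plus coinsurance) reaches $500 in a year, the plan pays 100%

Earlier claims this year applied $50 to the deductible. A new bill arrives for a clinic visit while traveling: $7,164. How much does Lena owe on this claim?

$450

$50 of the $150 deductible is already met, leaving $100.
That leaves $7,164 − $100 = $7,064 for coinsurance.
Traveler's 15% share of $7,064 is $1,059.60.
That puts the traveler's cost at $100 + $1,059.60 = $1,159.60 before any cap.
That would bring total out-of-pocket to $1,209.60, past the $500 cap. The traveler is capped at $500 − $50 = $450 on this claim.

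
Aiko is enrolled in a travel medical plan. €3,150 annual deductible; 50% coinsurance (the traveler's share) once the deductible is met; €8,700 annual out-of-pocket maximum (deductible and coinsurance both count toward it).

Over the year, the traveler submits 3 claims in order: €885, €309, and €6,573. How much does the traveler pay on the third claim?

€4,264.50

#1 (€885): fully absorbed by the deductible. Traveler owes €885 (running OOP €885).
#2 (€309): fully absorbed by the deductible. Traveler pays €309; OOP now €1,194.
#3 (€6,573): €1,956 finishes the deductible; €4,617 goes to coinsurance; 50% of €4,617 = €2,308.50. Traveler owes €4,264.50 (running OOP €5,458.50).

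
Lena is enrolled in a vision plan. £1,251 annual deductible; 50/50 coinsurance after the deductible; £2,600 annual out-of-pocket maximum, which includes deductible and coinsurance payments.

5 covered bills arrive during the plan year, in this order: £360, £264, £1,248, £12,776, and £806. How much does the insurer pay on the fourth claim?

Claim 1 — £360: fully absorbed by the deductible. Cost to member: £360. OOP to date £360. Plan pays £360 − £360 = £0.
Claim 2 — £264: all of it applies to the deductible. Member pays £264; OOP now £624. Plan pays £264 − £264 = £0.
Claim 3 — £1,248: £627 to deductible, leaving £621; member's 50% is £310.50. Member pays £937.50; OOP now £1,561.50. Plan pays £1,248 − £937.50 = £310.50.
Claim 4 — £12,776: deductible met; 50% of £12,776 = £6,388. Adding that to £1,561.50 gives £7,949.50, past the £2,600 cap; member pays only £2,600 − £1,561.50 = £1,038.50. Plan pays £12,776 − £1,038.50 = £11,737.50.

£11,737.50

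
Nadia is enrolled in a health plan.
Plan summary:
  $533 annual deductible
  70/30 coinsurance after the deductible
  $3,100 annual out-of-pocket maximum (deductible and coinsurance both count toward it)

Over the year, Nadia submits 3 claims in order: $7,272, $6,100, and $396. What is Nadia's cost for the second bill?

$545.30

Claim 1 — $7,272: $533 finishes the deductible; $6,739 goes to coinsurance; patient's 30% is $2,021.70. Cost to patient: $2,554.70. OOP to date $2,554.70.
Claim 2 — $6,100: deductible already satisfied, so patient's share is 30% × $6,100 = $1,830. That would push OOP to $4,384.70, over the $3,100 cap, so patient pays $3,100 − $2,554.70 = $545.30.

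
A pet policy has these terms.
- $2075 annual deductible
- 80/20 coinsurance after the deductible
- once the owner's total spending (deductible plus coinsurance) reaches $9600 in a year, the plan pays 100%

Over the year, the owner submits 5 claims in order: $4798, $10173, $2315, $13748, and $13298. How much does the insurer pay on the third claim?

Claim 1 ($4798): $2075 finishes the deductible; $2723 goes to coinsurance; owner's 20% is $544.60. Cost to owner: $2619.60. OOP to date $2619.60. Plan pays $4798 − $2619.60 = $2178.40.
Claim 2 ($10173): deductible met; 20% of $10173 = $2034.60. Owner pays $2034.60; OOP now $4654.20. Plan pays $10173 − $2034.60 = $8138.40.
Claim 3 ($2315): 20% coinsurance on $2315 = $463. Cost to owner: $463. OOP to date $5117.20. Insurer: $2315 − $463 = $1852.

$1852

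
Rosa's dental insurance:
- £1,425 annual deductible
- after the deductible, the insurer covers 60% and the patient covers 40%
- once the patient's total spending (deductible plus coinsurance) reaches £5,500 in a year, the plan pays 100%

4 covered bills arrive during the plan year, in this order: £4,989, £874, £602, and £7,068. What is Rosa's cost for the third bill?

Claim 1 — £4,989: £1,425 finishes the deductible; £3,564 goes to coinsurance; patient's 40% is £1,425.60. Cost to patient: £2,850.60. OOP to date £2,850.60.
Claim 2 — £874: deductible already satisfied, so patient's share is 40% × £874 = £349.60. Patient owes £349.60 (running OOP £3,200.20).
Claim 3 — £602: 40% coinsurance on £602 = £240.80. Patient pays £240.80; OOP now £3,441.

£240.80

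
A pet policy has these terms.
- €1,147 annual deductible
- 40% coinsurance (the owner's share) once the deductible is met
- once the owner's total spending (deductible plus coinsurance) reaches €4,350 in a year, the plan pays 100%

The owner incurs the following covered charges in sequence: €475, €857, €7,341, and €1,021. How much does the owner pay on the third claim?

€2,936.40

Claim 1 — €475: fully absorbed by the deductible. Owner pays €475; OOP now €475.
Claim 2 — €857: €672 to deductible, leaving €185; 40% of €185 = €74. Owner pays €746; OOP now €1,221.
Claim 3 — €7,341: deductible met; 40% of €7,341 = €2,936.40. Cost to owner: €2,936.40. OOP to date €4,157.40.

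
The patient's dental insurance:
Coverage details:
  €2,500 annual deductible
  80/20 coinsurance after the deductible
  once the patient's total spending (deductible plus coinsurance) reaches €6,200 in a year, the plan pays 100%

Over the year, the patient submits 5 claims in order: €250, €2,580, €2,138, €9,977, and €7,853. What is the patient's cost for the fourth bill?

€1,995.40

#1 (€250): entire amount goes to the deductible. Patient pays €250; OOP now €250.
#2 (€2,580): €2,250 to deductible, leaving €330; coinsurance €330 × 20% = €66. Patient pays €2,316; OOP now €2,566.
#3 (€2,138): deductible met; 20% of €2,138 = €427.60. Patient owes €427.60 (running OOP €2,993.60).
#4 (€9,977): 20% coinsurance on €9,977 = €1,995.40. Cost to patient: €1,995.40. OOP to date €4,989.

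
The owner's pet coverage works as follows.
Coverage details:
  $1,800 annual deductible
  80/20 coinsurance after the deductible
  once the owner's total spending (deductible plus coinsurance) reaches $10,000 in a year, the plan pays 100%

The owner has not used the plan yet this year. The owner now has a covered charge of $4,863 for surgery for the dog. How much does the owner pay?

$2,412.60

The full $1,800 deductible is still open; $1,800 of this bill applies to it.
After the $1,800 deductible portion, $4,863 − $1,800 = $3,063 is subject to coinsurance.
Owner's 20% share of $3,063 is $612.60.
That puts the owner's cost at $1,800 + $612.60 = $2,412.60 before any cap.
Cumulative spending $0 + $2,412.60 = $2,412.60 stays under the $10,000 maximum.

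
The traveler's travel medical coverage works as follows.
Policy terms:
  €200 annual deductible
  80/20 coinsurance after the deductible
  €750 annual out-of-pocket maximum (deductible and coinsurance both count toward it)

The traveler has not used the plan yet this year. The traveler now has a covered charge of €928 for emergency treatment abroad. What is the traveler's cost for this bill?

€345.60

Deductible not yet touched, so the first €200 of the bill goes to the deductible.
After the €200 deductible portion, €928 − €200 = €728 is subject to coinsurance.
20% of €728 = €145.60 falls to the traveler.
So the traveler owes €200 + €145.60 = €345.60 before any cap.
Total out-of-pocket so far would be €0 + €345.60 = €345.60, below the €750 cap — no reduction.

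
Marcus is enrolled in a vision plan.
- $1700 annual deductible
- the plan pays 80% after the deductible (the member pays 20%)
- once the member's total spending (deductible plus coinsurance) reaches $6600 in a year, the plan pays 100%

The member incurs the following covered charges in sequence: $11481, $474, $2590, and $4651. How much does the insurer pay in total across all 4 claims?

$13996.80

Claim 1 — $11481: $1700 to deductible, leaving $9781; member's 20% is $1956.20. Cost to member: $3656.20. OOP to date $3656.20. Plan pays $11481 − $3656.20 = $7824.80.
Claim 2 — $474: deductible already satisfied, so member's share is 20% × $474 = $94.80. Member owes $94.80 (running OOP $3751). Insurer: $474 − $94.80 = $379.20.
Claim 3 — $2590: deductible met; 20% of $2590 = $518. Member pays $518; OOP now $4269. Plan pays $2590 − $518 = $2072.
Claim 4 — $4651: deductible already satisfied, so member's share is 20% × $4651 = $930.20. Member owes $930.20 (running OOP $5199.20). Plan pays $4651 − $930.20 = $3720.80.
Insurer total = bills − member's total = $19196 − $5199.20 = $13996.80.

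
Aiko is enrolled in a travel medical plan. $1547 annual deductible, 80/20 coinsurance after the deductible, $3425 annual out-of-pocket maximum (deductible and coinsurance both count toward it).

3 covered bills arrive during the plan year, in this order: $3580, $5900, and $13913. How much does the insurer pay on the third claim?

$13621.60

Claim 1 — $3580: $1547 finishes the deductible; $2033 goes to coinsurance; coinsurance $2033 × 20% = $406.60. Cost to traveler: $1953.60. OOP to date $1953.60. Insurer: $3580 − $1953.60 = $1626.40.
Claim 2 — $5900: deductible already satisfied, so traveler's share is 20% × $5900 = $1180. Traveler pays $1180; OOP now $3133.60. Insurer: $5900 − $1180 = $4720.
Claim 3 — $13913: deductible met; 20% of $13913 = $2782.60. That would push OOP to $5916.20, over the $3425 cap, so traveler pays $3425 − $3133.60 = $291.40. Plan pays $13913 − $291.40 = $13621.60.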